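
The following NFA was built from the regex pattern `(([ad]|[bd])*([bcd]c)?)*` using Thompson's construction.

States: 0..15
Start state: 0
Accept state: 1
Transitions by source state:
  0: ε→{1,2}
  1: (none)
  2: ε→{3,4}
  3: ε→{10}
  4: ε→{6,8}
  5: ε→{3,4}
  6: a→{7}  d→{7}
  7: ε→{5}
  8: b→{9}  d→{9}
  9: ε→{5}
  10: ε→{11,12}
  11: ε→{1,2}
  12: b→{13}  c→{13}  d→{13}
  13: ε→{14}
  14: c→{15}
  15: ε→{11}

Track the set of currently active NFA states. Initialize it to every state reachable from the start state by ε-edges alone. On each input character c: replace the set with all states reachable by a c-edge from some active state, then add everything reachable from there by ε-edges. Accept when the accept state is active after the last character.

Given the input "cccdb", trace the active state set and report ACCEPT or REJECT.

initial (ε-close {0}): {0,1,2,3,4,6,8,10,11,12}
'c' @ 1: {13,14}
'c' @ 2: {1,2,3,4,6,8,10,11,12,15}  (accept∈set)
'c' @ 3: {13,14}
'd' @ 4: {}  — state set empty
rest 'b' ignored (set empty)
end set {} — state 1 not in

Answer: REJECT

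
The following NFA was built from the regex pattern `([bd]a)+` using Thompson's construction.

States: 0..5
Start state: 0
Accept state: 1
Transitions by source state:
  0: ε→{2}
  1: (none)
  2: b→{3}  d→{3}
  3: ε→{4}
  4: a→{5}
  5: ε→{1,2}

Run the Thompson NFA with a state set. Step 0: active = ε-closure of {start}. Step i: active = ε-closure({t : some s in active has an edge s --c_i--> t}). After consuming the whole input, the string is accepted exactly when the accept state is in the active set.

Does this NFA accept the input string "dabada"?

S₀ = ε-closure({0}) = {0,2}
'd' @ 1: {3,4}
'a' @ 2: {1,2,5}  (accept∈set)
'b' @ 3: {3,4}
'a' @ 4: {1,2,5}  (accept∈set)
'd' @ 5: {3,4}
'a' @ 6: {1,2,5}  (accept∈set)
final: {1,2,5}; accept 1 in set

Answer: ACCEPT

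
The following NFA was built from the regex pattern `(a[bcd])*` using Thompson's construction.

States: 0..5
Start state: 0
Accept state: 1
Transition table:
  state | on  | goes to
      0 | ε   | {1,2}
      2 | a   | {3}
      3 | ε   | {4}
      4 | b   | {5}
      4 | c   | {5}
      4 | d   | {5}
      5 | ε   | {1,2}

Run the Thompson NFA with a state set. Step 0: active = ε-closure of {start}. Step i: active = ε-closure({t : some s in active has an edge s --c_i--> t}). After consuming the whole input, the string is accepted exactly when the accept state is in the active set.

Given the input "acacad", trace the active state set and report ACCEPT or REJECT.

Answer: ACCEPT

Steps:
initial (ε-close {0}): {0,1,2}
'a' @ 1: {3,4}
'c' @ 2: {1,2,5}  [accepting]
'a' @ 3: {3,4}
'c' @ 4: {1,2,5}  [accepting]
'a' @ 5: {3,4}
'd' @ 6: {1,2,5}  [accepting]
end set {1,2,5} — state 1 in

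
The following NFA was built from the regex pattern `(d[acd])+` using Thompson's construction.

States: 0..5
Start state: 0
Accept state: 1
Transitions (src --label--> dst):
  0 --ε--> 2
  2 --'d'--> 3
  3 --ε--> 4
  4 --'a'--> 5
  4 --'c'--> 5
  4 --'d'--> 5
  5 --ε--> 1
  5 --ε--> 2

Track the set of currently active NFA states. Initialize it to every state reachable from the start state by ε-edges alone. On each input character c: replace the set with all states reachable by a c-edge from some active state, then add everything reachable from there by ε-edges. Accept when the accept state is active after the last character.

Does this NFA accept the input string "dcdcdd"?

Answer: ACCEPT

Trace:
start: ε-closure({0}) = {0,2}
'd' @ 1: {3,4}
'c' @ 2: {1,2,5}  [accepting]
'd' @ 3: {3,4}
'c' @ 4: {1,2,5}  [accepting]
'd' @ 5: {3,4}
'd' @ 6: {1,2,5}  [accepting]
after full input: {1,2,5}  (accept=1 in)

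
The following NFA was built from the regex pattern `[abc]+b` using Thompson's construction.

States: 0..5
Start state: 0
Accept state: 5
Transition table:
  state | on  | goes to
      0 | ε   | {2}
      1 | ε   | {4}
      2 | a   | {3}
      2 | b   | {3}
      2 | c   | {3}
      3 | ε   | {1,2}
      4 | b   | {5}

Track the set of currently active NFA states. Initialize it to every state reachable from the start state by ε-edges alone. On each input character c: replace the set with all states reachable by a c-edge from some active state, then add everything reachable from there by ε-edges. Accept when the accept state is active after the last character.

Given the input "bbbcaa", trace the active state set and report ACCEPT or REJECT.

Answer: REJECT

Steps:
S₀ = ε-closure({0}) = {0,2}
'b' @ 1: {1,2,3,4}
'b' @ 2: {1,2,3,4,5}  (accept∈set)
'b' @ 3: {1,2,3,4,5}  (accept∈set)
'c' @ 4: {1,2,3,4}
'a' @ 5: {1,2,3,4}
'a' @ 6: {1,2,3,4}
end set {1,2,3,4} — state 5 not in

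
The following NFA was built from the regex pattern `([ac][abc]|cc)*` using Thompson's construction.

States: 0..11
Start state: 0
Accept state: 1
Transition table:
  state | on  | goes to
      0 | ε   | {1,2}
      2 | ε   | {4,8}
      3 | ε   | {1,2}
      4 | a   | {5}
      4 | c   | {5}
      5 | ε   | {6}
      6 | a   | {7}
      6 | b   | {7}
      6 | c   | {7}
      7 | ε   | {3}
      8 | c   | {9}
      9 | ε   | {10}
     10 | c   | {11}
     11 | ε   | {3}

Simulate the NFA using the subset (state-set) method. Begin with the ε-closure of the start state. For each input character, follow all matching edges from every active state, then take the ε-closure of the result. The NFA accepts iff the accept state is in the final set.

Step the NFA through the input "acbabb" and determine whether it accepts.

Answer: REJECT

Steps:
S₀ = ε-closure({0}) = {0,1,2,4,8}
'a' @ 1: {5,6}
'c' @ 2: {1,2,3,4,7,8}  (accept∈set)
'b' @ 3: {}  — dead — no transitions
rest 'abb' ignored (set empty)
final: {}; accept 1 not in set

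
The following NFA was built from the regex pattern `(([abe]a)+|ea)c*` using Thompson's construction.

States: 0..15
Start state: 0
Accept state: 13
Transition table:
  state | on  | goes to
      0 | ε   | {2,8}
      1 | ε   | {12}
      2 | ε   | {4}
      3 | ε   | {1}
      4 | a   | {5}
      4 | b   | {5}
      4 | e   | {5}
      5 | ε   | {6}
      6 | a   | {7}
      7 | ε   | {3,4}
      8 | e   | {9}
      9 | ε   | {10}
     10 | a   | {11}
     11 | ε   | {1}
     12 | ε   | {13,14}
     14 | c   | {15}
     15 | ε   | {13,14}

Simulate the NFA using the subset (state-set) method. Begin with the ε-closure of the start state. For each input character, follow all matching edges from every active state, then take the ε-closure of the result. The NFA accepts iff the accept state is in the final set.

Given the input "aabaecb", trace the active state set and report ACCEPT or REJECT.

Answer: REJECT

Steps:
start: ε-closure({0}) = {0,2,4,8}
'a' @ 1: {5,6}
'a' @ 2: {1,3,4,7,12,13,14}  (accept∈set)
'b' @ 3: {5,6}
'a' @ 4: {1,3,4,7,12,13,14}  (accept∈set)
'e' @ 5: {5,6}
'c' @ 6: {}  — no active states
rest 'b' ignored (set empty)
end set {} — state 13 not in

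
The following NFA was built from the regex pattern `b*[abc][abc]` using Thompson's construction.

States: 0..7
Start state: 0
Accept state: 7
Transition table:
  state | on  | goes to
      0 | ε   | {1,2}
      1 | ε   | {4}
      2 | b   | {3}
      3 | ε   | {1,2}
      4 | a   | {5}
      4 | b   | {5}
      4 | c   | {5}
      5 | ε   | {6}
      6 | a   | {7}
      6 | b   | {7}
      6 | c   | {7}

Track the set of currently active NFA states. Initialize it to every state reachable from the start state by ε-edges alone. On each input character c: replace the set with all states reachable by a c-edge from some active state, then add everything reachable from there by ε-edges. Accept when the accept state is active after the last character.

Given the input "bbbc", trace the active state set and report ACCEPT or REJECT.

S₀ = ε-closure({0}) = {0,1,2,4}
'b' @ 1: {1,2,3,4,5,6}
'b' @ 2: {1,2,3,4,5,6,7}  [accepting]
'b' @ 3: {1,2,3,4,5,6,7}  [accepting]
'c' @ 4: {5,6,7}  [accepting]
after full input: {5,6,7}  (accept=7 in)

Answer: ACCEPT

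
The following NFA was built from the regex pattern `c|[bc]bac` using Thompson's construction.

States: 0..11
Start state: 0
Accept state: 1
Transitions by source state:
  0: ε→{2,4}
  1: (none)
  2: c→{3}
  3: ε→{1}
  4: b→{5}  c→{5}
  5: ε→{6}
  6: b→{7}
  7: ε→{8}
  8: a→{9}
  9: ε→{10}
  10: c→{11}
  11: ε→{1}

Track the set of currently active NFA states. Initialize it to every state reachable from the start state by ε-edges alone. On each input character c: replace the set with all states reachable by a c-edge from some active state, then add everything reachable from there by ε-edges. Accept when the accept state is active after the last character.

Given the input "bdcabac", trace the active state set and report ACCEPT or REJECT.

start: ε-closure({0}) = {0,2,4}
'b' @ 1: {5,6}
'd' @ 2: {}  — state set empty
rest 'cabac' ignored (set empty)
after full input: {}  (accept=1 not in)

Answer: REJECT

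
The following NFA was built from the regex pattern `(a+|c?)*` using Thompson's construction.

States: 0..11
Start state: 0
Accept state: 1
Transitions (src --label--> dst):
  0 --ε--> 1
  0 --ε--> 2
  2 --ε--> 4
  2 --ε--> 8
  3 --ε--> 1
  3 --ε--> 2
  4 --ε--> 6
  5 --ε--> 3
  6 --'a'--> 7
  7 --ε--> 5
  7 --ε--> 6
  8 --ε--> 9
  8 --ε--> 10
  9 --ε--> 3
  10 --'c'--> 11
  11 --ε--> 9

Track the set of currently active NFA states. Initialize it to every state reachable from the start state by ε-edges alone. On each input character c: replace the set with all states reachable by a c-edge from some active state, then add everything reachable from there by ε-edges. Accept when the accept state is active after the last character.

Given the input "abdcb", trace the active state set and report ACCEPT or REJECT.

Answer: REJECT

Trace:
start: ε-closure({0}) = {0,1,2,3,4,6,8,9,10}
'a' @ 1: {1,2,3,4,5,6,7,8,9,10}  (accept∈set)
'b' @ 2: {}  — state set empty
rest 'dcb' ignored (set empty)
end set {} — state 1 not in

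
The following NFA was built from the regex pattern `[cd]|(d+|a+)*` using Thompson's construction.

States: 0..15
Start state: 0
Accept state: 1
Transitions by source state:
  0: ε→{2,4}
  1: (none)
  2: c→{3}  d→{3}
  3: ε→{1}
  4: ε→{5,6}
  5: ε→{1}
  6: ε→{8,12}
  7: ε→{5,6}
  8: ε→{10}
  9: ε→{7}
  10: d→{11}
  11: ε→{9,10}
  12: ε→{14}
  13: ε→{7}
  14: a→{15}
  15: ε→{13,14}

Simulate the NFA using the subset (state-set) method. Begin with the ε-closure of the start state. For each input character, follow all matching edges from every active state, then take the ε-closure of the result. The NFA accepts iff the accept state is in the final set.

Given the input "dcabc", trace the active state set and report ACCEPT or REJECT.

start: ε-closure({0}) = {0,1,2,4,5,6,8,10,12,14}
'd' @ 1: {1,3,5,6,7,8,9,10,11,12,14}  ✓accept
'c' @ 2: {}  — dead — no transitions
rest 'abc' ignored (set empty)
after full input: {}  (accept=1 not in)

Answer: REJECT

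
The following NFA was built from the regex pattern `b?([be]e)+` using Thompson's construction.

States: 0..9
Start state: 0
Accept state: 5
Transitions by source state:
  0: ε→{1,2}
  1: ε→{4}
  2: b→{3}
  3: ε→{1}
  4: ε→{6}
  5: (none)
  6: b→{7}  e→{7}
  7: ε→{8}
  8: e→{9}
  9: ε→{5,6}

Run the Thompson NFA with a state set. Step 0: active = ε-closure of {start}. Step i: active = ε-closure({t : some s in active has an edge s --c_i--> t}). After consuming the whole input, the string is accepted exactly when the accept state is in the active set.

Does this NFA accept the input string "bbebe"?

start: ε-closure({0}) = {0,1,2,4,6}
'b' @ 1: {1,3,4,6,7,8}
'b' @ 2: {7,8}
'e' @ 3: {5,6,9}  ✓accept
'b' @ 4: {7,8}
'e' @ 5: {5,6,9}  ✓accept
final: {5,6,9}; accept 5 in set

Answer: ACCEPT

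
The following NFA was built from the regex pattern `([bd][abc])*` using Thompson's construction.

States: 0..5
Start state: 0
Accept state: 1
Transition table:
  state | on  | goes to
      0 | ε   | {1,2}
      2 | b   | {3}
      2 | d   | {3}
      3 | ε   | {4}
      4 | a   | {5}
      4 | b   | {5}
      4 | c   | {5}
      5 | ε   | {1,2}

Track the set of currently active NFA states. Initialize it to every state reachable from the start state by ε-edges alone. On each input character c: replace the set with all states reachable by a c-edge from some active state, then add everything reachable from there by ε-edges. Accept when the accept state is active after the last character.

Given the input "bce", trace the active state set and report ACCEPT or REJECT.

Answer: REJECT

Steps:
initial (ε-close {0}): {0,1,2}
'b' @ 1: {3,4}
'c' @ 2: {1,2,5}  (accept∈set)
'e' @ 3: {}  — no active states
final: {}; accept 1 not in set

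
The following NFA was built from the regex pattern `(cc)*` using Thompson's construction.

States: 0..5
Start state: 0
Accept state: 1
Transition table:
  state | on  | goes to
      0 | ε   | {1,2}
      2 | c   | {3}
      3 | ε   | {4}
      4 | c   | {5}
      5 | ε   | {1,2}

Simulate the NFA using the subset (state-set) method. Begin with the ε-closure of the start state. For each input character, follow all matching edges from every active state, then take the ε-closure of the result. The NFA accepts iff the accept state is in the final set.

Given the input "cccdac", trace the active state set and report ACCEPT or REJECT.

initial (ε-close {0}): {0,1,2}
'c' @ 1: {3,4}
'c' @ 2: {1,2,5}  ✓accept
'c' @ 3: {3,4}
'd' @ 4: {}  — no active states
rest 'ac' ignored (set empty)
after full input: {}  (accept=1 not in)

Answer: REJECT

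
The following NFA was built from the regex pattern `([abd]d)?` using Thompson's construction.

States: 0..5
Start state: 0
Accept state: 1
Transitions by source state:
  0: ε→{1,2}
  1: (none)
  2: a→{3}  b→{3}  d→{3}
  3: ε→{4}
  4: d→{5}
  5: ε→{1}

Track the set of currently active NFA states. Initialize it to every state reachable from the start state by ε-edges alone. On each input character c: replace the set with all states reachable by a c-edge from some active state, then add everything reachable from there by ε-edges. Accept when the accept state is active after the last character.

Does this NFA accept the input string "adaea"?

S₀ = ε-closure({0}) = {0,1,2}
'a' @ 1: {3,4}
'd' @ 2: {1,5}  (accept∈set)
'a' @ 3: {}  — dead — no transitions
rest 'ea' ignored (set empty)
after full input: {}  (accept=1 not in)

Answer: REJECT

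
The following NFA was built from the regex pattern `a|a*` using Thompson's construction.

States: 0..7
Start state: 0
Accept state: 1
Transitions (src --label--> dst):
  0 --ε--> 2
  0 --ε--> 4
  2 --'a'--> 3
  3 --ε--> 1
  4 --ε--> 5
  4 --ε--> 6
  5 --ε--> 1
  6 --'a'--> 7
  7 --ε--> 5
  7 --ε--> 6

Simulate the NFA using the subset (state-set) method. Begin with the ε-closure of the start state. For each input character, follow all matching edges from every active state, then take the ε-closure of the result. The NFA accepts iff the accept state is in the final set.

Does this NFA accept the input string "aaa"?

Answer: ACCEPT

Derivation:
start: ε-closure({0}) = {0,1,2,4,5,6}
'a' @ 1: {1,3,5,6,7}  ✓accept
'a' @ 2: {1,5,6,7}  ✓accept
'a' @ 3: {1,5,6,7}  ✓accept
after full input: {1,5,6,7}  (accept=1 in)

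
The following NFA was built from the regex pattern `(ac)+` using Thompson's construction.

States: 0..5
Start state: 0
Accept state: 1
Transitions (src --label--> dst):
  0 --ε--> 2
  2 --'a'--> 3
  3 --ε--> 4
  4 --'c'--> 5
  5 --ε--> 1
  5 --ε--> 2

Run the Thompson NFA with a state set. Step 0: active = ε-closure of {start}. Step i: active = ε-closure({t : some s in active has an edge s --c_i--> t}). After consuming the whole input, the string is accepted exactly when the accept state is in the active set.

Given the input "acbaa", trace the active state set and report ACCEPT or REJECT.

Answer: REJECT

Trace:
S₀ = ε-closure({0}) = {0,2}
'a' @ 1: {3,4}
'c' @ 2: {1,2,5}  ✓accept
'b' @ 3: {}  — no active states
rest 'aa' ignored (set empty)
end set {} — state 1 not in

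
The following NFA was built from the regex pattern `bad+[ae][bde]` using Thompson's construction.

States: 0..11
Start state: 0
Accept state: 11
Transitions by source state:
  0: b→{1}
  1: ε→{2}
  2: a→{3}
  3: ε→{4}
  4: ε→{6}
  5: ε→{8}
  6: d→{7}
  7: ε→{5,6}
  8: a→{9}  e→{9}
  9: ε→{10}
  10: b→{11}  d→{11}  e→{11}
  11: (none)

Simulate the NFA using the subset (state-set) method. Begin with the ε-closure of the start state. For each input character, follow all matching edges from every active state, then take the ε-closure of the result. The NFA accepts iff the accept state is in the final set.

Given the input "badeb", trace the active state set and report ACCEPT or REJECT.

S₀ = ε-closure({0}) = {0}
'b' @ 1: {1,2}
'a' @ 2: {3,4,6}
'd' @ 3: {5,6,7,8}
'e' @ 4: {9,10}
'b' @ 5: {11}  [accepting]
end set {11} — state 11 in

Answer: ACCEPT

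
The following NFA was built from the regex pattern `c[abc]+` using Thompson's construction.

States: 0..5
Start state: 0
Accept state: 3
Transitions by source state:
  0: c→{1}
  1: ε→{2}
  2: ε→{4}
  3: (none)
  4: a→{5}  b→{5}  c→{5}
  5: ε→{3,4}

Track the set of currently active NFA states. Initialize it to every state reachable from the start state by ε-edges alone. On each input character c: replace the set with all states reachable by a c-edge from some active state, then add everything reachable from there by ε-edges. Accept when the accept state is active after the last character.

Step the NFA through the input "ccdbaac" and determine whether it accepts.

start: ε-closure({0}) = {0}
'c' @ 1: {1,2,4}
'c' @ 2: {3,4,5}  (accept∈set)
'd' @ 3: {}  — no active states
rest 'baac' ignored (set empty)
end set {} — state 3 not in

Answer: REJECT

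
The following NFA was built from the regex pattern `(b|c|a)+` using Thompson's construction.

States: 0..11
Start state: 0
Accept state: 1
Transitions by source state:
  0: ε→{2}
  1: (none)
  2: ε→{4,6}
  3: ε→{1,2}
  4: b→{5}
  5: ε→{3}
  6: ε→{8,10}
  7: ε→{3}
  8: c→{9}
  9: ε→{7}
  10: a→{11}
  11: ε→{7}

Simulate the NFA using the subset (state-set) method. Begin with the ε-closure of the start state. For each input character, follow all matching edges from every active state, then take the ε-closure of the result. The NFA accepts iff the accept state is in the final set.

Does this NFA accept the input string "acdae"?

initial (ε-close {0}): {0,2,4,6,8,10}
'a' @ 1: {1,2,3,4,6,7,8,10,11}  (accept∈set)
'c' @ 2: {1,2,3,4,6,7,8,9,10}  (accept∈set)
'd' @ 3: {}  — state set empty
rest 'ae' ignored (set empty)
after full input: {}  (accept=1 not in)

Answer: REJECT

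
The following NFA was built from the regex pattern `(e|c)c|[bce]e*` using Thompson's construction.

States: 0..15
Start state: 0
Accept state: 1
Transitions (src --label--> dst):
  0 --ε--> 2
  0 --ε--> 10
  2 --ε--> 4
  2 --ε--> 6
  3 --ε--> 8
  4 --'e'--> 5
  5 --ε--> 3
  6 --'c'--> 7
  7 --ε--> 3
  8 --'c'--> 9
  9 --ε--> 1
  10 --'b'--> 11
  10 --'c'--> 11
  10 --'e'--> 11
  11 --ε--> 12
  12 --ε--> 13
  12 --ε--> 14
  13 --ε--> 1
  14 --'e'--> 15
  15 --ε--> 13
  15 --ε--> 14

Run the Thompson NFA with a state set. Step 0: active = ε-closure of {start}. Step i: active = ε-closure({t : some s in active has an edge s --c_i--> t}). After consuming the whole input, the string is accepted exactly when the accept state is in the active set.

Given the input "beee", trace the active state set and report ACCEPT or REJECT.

initial (ε-close {0}): {0,2,4,6,10}
'b' @ 1: {1,11,12,13,14}  (accept∈set)
'e' @ 2: {1,13,14,15}  (accept∈set)
'e' @ 3: {1,13,14,15}  (accept∈set)
'e' @ 4: {1,13,14,15}  (accept∈set)
final: {1,13,14,15}; accept 1 in set

Answer: ACCEPT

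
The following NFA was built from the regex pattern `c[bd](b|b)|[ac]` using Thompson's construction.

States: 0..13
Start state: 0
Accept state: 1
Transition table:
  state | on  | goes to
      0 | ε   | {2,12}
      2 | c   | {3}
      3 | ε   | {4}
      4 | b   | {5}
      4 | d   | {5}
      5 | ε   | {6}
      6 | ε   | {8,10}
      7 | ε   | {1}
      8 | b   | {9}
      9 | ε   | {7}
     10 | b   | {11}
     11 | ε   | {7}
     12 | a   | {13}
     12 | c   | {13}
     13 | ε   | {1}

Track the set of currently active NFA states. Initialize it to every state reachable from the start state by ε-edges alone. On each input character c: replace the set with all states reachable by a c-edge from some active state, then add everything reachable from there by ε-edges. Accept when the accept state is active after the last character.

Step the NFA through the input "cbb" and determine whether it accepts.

start: ε-closure({0}) = {0,2,12}
'c' @ 1: {1,3,4,13}  ✓accept
'b' @ 2: {5,6,8,10}
'b' @ 3: {1,7,9,11}  ✓accept
final: {1,7,9,11}; accept 1 in set

Answer: ACCEPT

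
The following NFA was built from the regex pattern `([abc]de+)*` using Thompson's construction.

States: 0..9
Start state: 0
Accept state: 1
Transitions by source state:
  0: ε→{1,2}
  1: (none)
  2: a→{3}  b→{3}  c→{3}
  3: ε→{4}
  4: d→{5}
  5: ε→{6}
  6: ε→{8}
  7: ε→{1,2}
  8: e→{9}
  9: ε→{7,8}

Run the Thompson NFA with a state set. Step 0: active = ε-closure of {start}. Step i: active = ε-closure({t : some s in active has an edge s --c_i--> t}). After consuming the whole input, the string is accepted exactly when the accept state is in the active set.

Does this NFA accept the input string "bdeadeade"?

start: ε-closure({0}) = {0,1,2}
'b' @ 1: {3,4}
'd' @ 2: {5,6,8}
'e' @ 3: {1,2,7,8,9}  [accepting]
'a' @ 4: {3,4}
'd' @ 5: {5,6,8}
'e' @ 6: {1,2,7,8,9}  [accepting]
'a' @ 7: {3,4}
'd' @ 8: {5,6,8}
'e' @ 9: {1,2,7,8,9}  [accepting]
end set {1,2,7,8,9} — state 1 in

Answer: ACCEPT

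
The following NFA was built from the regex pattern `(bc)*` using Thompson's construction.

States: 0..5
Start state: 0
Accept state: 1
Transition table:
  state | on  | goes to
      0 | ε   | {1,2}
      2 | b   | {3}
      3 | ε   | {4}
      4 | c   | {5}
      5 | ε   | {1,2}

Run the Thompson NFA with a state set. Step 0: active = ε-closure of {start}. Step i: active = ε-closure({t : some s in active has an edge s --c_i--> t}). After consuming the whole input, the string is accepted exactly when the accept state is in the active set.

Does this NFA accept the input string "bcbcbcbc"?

S₀ = ε-closure({0}) = {0,1,2}
'b' @ 1: {3,4}
'c' @ 2: {1,2,5}  ✓accept
'b' @ 3: {3,4}
'c' @ 4: {1,2,5}  ✓accept
'b' @ 5: {3,4}
'c' @ 6: {1,2,5}  ✓accept
'b' @ 7: {3,4}
'c' @ 8: {1,2,5}  ✓accept
end set {1,2,5} — state 1 in

Answer: ACCEPT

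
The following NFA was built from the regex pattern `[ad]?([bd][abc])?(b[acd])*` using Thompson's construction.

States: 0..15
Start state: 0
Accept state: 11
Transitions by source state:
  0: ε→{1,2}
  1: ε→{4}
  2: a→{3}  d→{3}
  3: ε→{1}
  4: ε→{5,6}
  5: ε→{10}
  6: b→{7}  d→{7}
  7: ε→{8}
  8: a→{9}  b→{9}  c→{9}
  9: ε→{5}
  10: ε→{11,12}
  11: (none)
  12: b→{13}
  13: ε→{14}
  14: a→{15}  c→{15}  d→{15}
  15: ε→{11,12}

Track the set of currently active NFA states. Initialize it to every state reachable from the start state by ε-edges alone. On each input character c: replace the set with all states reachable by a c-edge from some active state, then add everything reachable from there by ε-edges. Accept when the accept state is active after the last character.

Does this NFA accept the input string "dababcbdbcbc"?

Answer: ACCEPT

Steps:
start: ε-closure({0}) = {0,1,2,4,5,6,10,11,12}
'd' @ 1: {1,3,4,5,6,7,8,10,11,12}  (accept∈set)
'a' @ 2: {5,9,10,11,12}  (accept∈set)
'b' @ 3: {13,14}
'a' @ 4: {11,12,15}  (accept∈set)
'b' @ 5: {13,14}
'c' @ 6: {11,12,15}  (accept∈set)
'b' @ 7: {13,14}
'd' @ 8: {11,12,15}  (accept∈set)
'b' @ 9: {13,14}
'c' @ 10: {11,12,15}  (accept∈set)
'b' @ 11: {13,14}
'c' @ 12: {11,12,15}  (accept∈set)
final: {11,12,15}; accept 11 in set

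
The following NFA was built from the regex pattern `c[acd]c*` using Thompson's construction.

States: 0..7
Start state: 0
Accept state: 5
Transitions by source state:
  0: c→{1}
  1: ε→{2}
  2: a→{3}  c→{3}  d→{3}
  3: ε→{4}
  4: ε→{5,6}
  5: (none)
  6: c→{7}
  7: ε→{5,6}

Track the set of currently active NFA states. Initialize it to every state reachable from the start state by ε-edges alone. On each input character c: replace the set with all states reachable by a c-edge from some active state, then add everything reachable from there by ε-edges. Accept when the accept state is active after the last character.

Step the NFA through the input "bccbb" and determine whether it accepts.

Answer: REJECT

Steps:
initial (ε-close {0}): {0}
'b' @ 1: {}  — no active states
rest 'ccbb' ignored (set empty)
final: {}; accept 5 not in set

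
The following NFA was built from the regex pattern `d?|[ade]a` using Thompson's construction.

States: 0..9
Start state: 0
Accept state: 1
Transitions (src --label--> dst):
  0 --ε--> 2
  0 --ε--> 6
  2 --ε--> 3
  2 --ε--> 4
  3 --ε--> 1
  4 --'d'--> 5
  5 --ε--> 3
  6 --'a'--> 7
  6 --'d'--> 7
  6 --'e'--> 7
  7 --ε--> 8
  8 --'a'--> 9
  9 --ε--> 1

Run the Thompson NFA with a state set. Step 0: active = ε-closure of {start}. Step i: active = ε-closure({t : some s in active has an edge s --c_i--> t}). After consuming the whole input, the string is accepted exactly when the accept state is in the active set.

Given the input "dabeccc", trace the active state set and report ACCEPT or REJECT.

start: ε-closure({0}) = {0,1,2,3,4,6}
'd' @ 1: {1,3,5,7,8}  (accept∈set)
'a' @ 2: {1,9}  (accept∈set)
'b' @ 3: {}  — dead — no transitions
rest 'eccc' ignored (set empty)
end set {} — state 1 not in

Answer: REJECT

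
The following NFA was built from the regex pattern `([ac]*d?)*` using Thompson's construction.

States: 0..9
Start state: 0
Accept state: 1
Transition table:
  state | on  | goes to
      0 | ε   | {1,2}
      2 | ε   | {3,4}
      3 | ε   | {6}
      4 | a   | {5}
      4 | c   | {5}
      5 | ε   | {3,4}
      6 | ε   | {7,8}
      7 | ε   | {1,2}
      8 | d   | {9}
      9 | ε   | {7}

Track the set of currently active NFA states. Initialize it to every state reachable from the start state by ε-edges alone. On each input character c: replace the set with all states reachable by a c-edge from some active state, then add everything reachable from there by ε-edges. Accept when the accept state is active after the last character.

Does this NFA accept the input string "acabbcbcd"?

Answer: REJECT

Derivation:
initial (ε-close {0}): {0,1,2,3,4,6,7,8}
'a' @ 1: {1,2,3,4,5,6,7,8}  (accept∈set)
'c' @ 2: {1,2,3,4,5,6,7,8}  (accept∈set)
'a' @ 3: {1,2,3,4,5,6,7,8}  (accept∈set)
'b' @ 4: {}  — state set empty
rest 'bcbcd' ignored (set empty)
final: {}; accept 1 not in set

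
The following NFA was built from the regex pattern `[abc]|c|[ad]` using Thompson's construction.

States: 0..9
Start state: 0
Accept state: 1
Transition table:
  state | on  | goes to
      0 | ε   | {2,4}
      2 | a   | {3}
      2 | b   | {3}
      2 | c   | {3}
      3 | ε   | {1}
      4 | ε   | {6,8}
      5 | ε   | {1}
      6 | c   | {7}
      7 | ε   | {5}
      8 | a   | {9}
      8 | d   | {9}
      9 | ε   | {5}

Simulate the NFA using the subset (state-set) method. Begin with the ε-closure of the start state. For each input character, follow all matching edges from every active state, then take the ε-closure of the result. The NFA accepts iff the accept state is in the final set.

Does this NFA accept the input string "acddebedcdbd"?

Answer: REJECT

Trace:
start: ε-closure({0}) = {0,2,4,6,8}
'a' @ 1: {1,3,5,9}  [accepting]
'c' @ 2: {}  — no active states
rest 'ddebedcdbd' ignored (set empty)
after full input: {}  (accept=1 not in)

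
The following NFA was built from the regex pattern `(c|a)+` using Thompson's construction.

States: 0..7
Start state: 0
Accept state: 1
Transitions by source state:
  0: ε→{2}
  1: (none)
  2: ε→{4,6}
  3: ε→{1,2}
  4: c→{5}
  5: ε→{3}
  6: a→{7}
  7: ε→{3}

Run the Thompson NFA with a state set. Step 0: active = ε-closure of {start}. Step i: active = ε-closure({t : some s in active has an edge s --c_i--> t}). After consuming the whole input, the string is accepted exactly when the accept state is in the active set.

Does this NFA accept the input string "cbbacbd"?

initial (ε-close {0}): {0,2,4,6}
'c' @ 1: {1,2,3,4,5,6}  [accepting]
'b' @ 2: {}  — state set empty
rest 'bacbd' ignored (set empty)
final: {}; accept 1 not in set

Answer: REJECT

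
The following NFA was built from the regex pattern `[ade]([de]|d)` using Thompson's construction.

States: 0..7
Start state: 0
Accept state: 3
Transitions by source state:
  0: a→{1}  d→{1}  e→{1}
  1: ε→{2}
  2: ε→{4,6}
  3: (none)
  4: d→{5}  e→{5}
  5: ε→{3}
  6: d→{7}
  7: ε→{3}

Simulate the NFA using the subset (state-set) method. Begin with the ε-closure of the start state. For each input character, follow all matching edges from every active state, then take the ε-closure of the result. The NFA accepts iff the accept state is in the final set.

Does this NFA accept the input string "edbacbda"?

initial (ε-close {0}): {0}
'e' @ 1: {1,2,4,6}
'd' @ 2: {3,5,7}  [accepting]
'b' @ 3: {}  — no active states
rest 'acbda' ignored (set empty)
final: {}; accept 3 not in set

Answer: REJECT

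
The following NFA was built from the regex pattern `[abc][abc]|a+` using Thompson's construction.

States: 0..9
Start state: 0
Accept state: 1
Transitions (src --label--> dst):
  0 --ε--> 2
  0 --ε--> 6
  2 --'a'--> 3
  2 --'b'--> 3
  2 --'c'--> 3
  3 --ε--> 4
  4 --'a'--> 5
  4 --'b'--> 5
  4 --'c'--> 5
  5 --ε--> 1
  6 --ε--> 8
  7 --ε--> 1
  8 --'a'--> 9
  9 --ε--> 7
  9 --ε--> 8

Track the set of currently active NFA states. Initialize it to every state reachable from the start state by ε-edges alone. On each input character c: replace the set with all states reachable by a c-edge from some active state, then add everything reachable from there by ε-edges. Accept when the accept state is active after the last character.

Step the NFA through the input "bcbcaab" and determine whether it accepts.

S₀ = ε-closure({0}) = {0,2,6,8}
'b' @ 1: {3,4}
'c' @ 2: {1,5}  (accept∈set)
'b' @ 3: {}  — dead — no transitions
rest 'caab' ignored (set empty)
end set {} — state 1 not in

Answer: REJECT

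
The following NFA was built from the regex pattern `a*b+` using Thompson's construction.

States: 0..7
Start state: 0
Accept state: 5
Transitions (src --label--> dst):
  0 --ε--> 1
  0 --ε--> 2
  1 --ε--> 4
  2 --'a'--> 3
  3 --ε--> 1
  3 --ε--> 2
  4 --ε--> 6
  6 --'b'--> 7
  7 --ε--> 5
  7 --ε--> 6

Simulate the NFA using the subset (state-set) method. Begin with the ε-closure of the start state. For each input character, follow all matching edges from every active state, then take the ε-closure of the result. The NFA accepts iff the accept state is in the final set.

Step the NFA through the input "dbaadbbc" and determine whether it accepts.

Answer: REJECT

Steps:
initial (ε-close {0}): {0,1,2,4,6}
'd' @ 1: {}  — dead — no transitions
rest 'baadbbc' ignored (set empty)
final: {}; accept 5 not in set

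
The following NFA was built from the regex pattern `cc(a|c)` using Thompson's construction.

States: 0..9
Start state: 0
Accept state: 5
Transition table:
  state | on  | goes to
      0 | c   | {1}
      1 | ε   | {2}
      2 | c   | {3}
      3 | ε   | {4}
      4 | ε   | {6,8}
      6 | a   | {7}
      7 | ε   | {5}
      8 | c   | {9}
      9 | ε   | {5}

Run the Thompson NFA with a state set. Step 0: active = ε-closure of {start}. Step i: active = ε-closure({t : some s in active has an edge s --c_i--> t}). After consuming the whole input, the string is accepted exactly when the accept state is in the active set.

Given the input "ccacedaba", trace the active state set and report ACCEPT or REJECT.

start: ε-closure({0}) = {0}
'c' @ 1: {1,2}
'c' @ 2: {3,4,6,8}
'a' @ 3: {5,7}  (accept∈set)
'c' @ 4: {}  — dead — no transitions
rest 'edaba' ignored (set empty)
end set {} — state 5 not in

Answer: REJECT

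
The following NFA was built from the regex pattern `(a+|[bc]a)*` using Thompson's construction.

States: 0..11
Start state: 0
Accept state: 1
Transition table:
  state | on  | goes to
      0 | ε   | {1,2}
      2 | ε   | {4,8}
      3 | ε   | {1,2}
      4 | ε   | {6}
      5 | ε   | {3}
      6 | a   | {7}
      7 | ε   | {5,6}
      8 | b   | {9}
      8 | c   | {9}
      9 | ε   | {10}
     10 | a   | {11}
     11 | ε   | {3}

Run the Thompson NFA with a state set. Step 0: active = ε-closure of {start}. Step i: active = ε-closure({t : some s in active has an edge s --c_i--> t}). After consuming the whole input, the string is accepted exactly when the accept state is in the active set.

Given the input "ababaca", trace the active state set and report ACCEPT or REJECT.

start: ε-closure({0}) = {0,1,2,4,6,8}
'a' @ 1: {1,2,3,4,5,6,7,8}  [accepting]
'b' @ 2: {9,10}
'a' @ 3: {1,2,3,4,6,8,11}  [accepting]
'b' @ 4: {9,10}
'a' @ 5: {1,2,3,4,6,8,11}  [accepting]
'c' @ 6: {9,10}
'a' @ 7: {1,2,3,4,6,8,11}  [accepting]
after full input: {1,2,3,4,6,8,11}  (accept=1 in)

Answer: ACCEPT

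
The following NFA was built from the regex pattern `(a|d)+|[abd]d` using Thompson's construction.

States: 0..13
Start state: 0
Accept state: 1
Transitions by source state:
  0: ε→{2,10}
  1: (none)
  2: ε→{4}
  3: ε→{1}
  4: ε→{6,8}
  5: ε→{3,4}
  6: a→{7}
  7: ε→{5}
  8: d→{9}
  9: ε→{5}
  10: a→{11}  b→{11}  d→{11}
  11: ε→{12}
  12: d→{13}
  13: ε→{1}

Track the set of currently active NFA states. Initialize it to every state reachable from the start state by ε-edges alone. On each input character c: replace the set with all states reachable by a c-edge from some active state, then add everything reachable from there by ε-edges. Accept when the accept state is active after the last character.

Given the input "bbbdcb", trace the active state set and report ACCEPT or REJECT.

start: ε-closure({0}) = {0,2,4,6,8,10}
'b' @ 1: {11,12}
'b' @ 2: {}  — dead — no transitions
rest 'bdcb' ignored (set empty)
final: {}; accept 1 not in set

Answer: REJECT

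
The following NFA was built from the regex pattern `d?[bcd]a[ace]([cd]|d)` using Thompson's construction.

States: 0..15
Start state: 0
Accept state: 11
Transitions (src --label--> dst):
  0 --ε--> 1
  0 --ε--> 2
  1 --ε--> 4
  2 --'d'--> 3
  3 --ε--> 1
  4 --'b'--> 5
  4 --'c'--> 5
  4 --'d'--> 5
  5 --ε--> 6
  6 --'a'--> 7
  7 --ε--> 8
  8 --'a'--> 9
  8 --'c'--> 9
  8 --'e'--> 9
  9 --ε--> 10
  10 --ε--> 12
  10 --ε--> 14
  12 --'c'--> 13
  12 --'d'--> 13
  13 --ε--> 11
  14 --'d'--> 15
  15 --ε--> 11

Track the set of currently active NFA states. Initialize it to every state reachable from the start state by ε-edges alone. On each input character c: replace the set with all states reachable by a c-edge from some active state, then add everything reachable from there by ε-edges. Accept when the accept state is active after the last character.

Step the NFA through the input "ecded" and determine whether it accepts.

initial (ε-close {0}): {0,1,2,4}
'e' @ 1: {}  — state set empty
rest 'cded' ignored (set empty)
after full input: {}  (accept=11 not in)

Answer: REJECT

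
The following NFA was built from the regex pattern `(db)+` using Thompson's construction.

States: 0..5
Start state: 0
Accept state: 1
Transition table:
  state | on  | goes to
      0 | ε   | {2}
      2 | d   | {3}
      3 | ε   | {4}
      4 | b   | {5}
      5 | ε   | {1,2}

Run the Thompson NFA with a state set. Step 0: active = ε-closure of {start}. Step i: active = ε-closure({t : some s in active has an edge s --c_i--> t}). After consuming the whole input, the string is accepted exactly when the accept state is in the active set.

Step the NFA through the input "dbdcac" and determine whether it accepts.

Answer: REJECT

Trace:
start: ε-closure({0}) = {0,2}
'd' @ 1: {3,4}
'b' @ 2: {1,2,5}  [accepting]
'd' @ 3: {3,4}
'c' @ 4: {}  — state set empty
rest 'ac' ignored (set empty)
end set {} — state 1 not in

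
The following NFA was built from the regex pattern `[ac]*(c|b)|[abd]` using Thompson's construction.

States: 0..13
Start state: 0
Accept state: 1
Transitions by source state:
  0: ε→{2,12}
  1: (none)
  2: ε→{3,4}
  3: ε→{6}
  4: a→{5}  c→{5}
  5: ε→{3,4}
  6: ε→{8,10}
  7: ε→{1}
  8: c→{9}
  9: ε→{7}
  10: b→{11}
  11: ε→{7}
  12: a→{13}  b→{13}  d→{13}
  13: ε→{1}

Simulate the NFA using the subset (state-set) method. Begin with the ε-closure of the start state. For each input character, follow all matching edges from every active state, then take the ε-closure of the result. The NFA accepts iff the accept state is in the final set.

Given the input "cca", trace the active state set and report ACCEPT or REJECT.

Answer: REJECT

Derivation:
initial (ε-close {0}): {0,2,3,4,6,8,10,12}
'c' @ 1: {1,3,4,5,6,7,8,9,10}  [accepting]
'c' @ 2: {1,3,4,5,6,7,8,9,10}  [accepting]
'a' @ 3: {3,4,5,6,8,10}
after full input: {3,4,5,6,8,10}  (accept=1 not in)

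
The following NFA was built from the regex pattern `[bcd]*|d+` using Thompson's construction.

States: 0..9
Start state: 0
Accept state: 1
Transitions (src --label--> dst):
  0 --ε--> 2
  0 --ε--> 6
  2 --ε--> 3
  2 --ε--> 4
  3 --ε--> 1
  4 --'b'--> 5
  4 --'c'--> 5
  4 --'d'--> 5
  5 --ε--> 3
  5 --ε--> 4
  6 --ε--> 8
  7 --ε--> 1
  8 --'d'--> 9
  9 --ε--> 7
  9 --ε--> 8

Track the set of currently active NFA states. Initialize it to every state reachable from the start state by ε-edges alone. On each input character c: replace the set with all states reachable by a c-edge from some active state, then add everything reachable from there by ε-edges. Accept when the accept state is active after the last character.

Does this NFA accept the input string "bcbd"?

start: ε-closure({0}) = {0,1,2,3,4,6,8}
'b' @ 1: {1,3,4,5}  (accept∈set)
'c' @ 2: {1,3,4,5}  (accept∈set)
'b' @ 3: {1,3,4,5}  (accept∈set)
'd' @ 4: {1,3,4,5}  (accept∈set)
after full input: {1,3,4,5}  (accept=1 in)

Answer: ACCEPT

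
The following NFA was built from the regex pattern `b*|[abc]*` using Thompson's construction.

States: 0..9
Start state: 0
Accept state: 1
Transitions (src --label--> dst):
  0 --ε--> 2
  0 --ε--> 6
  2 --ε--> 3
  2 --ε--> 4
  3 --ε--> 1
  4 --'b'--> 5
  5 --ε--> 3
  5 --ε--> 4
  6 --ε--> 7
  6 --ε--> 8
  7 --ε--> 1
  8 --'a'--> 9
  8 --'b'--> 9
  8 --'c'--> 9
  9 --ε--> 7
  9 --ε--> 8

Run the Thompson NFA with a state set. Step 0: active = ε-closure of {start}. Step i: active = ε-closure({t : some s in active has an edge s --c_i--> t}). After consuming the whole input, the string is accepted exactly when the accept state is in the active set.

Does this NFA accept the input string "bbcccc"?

Answer: ACCEPT

Derivation:
start: ε-closure({0}) = {0,1,2,3,4,6,7,8}
'b' @ 1: {1,3,4,5,7,8,9}  ✓accept
'b' @ 2: {1,3,4,5,7,8,9}  ✓accept
'c' @ 3: {1,7,8,9}  ✓accept
'c' @ 4: {1,7,8,9}  ✓accept
'c' @ 5: {1,7,8,9}  ✓accept
'c' @ 6: {1,7,8,9}  ✓accept
end set {1,7,8,9} — state 1 in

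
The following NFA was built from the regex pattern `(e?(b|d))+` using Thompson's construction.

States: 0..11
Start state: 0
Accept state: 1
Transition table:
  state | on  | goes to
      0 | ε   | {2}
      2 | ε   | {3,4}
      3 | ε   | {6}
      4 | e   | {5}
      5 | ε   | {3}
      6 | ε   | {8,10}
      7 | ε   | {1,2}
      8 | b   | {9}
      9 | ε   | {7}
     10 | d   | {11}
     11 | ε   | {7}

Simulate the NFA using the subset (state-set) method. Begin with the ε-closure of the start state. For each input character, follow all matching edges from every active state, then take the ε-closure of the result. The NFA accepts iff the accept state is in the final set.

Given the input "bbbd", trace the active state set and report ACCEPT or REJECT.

S₀ = ε-closure({0}) = {0,2,3,4,6,8,10}
'b' @ 1: {1,2,3,4,6,7,8,9,10}  (accept∈set)
'b' @ 2: {1,2,3,4,6,7,8,9,10}  (accept∈set)
'b' @ 3: {1,2,3,4,6,7,8,9,10}  (accept∈set)
'd' @ 4: {1,2,3,4,6,7,8,10,11}  (accept∈set)
end set {1,2,3,4,6,7,8,10,11} — state 1 in

Answer: ACCEPT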